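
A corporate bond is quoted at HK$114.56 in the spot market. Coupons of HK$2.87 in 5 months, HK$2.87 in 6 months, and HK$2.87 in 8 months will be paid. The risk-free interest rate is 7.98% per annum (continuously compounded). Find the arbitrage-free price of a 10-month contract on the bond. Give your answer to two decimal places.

PV(coupons) I = 2.87·e^(−0.0798·5/12) + 2.87·e^(−0.0798·6/12) + 2.87·e^(−0.0798·8/12)
I = 2.7761 + 2.7577 + 2.7213 = 8.2551
F = (S − I)·e^(rT) = (114.56 − 8.2551) · e^(0.0798·10/12)
= 106.3049 · e^0.066500 = 106.3049 × 1.068761 = HK$113.61

HK$113.61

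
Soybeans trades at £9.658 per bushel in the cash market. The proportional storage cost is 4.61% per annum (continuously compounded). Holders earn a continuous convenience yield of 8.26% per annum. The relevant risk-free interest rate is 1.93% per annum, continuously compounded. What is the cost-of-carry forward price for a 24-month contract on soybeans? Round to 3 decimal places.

£9.331 per bushel

Net carry = r + u − y = 0.0193 + 0.0461 − 0.0826 = -0.0172
F = S·e^((r+u−y)T) = 9.658 · e^(-0.0172 × 24/12) = 9.658 · e^-0.034400
= 9.658 × 0.966185 = £9.331 per bushel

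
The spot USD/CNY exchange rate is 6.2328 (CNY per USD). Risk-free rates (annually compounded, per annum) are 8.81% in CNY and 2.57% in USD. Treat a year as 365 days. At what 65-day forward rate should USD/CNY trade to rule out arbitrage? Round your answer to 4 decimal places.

6.2987

By covered interest parity, F = S · (1+r_CNY)^T / (1+r_USD)^T
= 6.2328 × 1.015150 / 1.004529 = 6.2328 × 1.010573
F = 6.2987 CNY per USD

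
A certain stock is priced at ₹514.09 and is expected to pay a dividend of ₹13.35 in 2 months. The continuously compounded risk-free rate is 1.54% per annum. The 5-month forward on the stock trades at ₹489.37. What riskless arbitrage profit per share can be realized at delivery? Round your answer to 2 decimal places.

₹14.63 per share

PV(dividends) I = 13.35·e^(−0.0154·2/12) = 13.3158
Fair forward F* = (S − I)·e^(rT) = (514.09 − 13.3158)·e^0.006417 = 500.7742 × 1.006438 = 503.9982
Market ₹489.37 < fair 503.9982: forward underpriced → reverse cash-and-carry (short the stock, invest proceeds at r, pay the dividends, go long the forward).
Profit at T = |F_mkt − F*| = |489.37 − 503.9982| = ₹14.63 per share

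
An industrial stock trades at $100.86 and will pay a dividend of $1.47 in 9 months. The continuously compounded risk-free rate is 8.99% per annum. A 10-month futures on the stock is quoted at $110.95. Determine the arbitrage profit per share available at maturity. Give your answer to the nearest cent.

$3.72 per share

PV(dividends) I = 1.47·e^(−0.0899·9/12) = 1.3742
Fair futures F* = (S − I)·e^(rT) = (100.86 − 1.3742)·e^0.074917 = 99.4858 × 1.077795 = 107.2253
Market $110.95 > fair 107.2253: forward overpriced → cash-and-carry (borrow at r, buy the stock and collect the dividends, short the forward).
Profit at T = |F_mkt − F*| = |110.95 − 107.2253| = $3.72 per share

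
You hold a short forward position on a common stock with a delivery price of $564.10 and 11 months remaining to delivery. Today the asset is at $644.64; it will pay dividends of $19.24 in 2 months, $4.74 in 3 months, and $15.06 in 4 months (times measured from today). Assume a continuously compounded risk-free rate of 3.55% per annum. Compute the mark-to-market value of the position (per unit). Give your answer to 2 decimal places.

-$59.89

PV(remaining dividends) I = 19.24·e^(−0.0355·2/12) + 4.74·e^(−0.0355·3/12) + 15.06·e^(−0.0355·4/12) = 38.7075
Current forward F = (S − I)·e^(rT) = (644.64 − 38.7075)·e^(0.0355·11/12) = 605.9325 × 1.033077 = 625.9749
Value (long) = (F − K)·e^(−rT) = (625.9749 − 564.10) × 0.967982 = 59.8938
Short position value = −(long value) = -$59.89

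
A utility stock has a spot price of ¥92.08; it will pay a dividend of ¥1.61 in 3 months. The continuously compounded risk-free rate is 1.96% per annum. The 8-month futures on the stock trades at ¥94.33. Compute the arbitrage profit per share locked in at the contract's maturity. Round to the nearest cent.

PV(dividends) I = 1.61·e^(−0.0196·3/12) = 1.6021
Fair futures F* = (S − I)·e^(rT) = (92.08 − 1.6021)·e^0.013067 = 90.4779 × 1.013153 = 91.6680
Market ¥94.33 > fair 91.6680: forward overpriced → cash-and-carry (borrow at r, buy the stock and collect the dividends, short the forward).
Profit at T = |F_mkt − F*| = |94.33 − 91.6680| = ¥2.66 per share

¥2.66 per share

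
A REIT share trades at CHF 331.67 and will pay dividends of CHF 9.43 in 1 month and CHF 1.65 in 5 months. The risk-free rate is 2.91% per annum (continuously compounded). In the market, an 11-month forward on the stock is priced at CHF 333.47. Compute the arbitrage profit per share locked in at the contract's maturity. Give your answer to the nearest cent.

CHF 4.17 per share

PV(dividends) I = 9.43·e^(−0.0291·1/12) + 1.65·e^(−0.0291·5/12) = 11.0373
Fair forward F* = (S − I)·e^(rT) = (331.67 − 11.0373)·e^0.026675 = 320.6327 × 1.027034 = 329.3007
Market CHF 333.47 > fair 329.3007: forward overpriced → cash-and-carry (borrow at r, buy the stock and collect the dividends, short the forward).
Profit at T = |F_mkt − F*| = |333.47 − 329.3007| = CHF 4.17 per share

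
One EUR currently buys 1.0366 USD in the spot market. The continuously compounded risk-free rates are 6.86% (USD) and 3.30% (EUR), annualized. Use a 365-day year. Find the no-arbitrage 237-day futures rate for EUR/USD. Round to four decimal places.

1.0608

F = S·e^((r_USD − r_EUR)T) = 1.0366 · e^((0.0686 − 0.0330) × 237/365)
= 1.0366 · e^0.023116 = 1.0366 × 1.023385
F = 1.0608 USD per EUR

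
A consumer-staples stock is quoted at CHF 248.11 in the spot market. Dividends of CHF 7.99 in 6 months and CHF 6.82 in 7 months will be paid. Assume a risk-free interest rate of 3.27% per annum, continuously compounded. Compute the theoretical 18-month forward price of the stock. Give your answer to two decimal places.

PV(dividends) I = 7.99·e^(−0.0327·6/12) + 6.82·e^(−0.0327·7/12)
I = 7.8604 + 6.6911 = 14.5515
F = (S − I)·e^(rT) = (248.11 − 14.5515) · e^(0.0327·18/12)
= 233.5585 · e^0.049050 = 233.5585 × 1.050273 = CHF 245.30

CHF 245.30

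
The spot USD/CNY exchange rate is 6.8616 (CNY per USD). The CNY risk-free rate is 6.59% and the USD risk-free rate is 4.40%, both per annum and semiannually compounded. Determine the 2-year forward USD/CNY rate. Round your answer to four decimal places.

7.1604

By covered interest parity, F = S · (1+r_CNY/2)^(2T) / (1+r_USD/2)^(2T)
= 6.8616 × 1.138458 / 1.090947 = 6.8616 × 1.043550
F = 7.1604 CNY per USD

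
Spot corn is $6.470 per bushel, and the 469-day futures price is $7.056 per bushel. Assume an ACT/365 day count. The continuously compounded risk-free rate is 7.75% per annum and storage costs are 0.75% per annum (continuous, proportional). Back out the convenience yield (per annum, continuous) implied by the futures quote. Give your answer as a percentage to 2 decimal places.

F = S·e^((r+u−y)T) ⇒ (r+u−y) = ln(F/S)/T
ln(7.056/6.470) = 0.086702; /T ⇒ 0.067476
y = r + u − ln(F/S)/T = 0.0775 + 0.0075 − 0.067476 = 0.017524
y = 1.75%

1.75%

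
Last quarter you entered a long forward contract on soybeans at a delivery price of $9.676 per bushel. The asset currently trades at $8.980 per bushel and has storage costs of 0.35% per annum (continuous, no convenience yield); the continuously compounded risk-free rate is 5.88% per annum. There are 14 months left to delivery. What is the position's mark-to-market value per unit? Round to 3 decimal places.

-$0.018 per bushel

Current fair forward for the remaining 14 months: F = S·e^((r + u)·T), (r + u) = 0.0588 + 0.0035 = 0.0623
F = 8.980 · e^(0.0623 × 14/12) = 8.980 × 1.075390 = 9.6570
Value of long forward = (F − K)·e^(−rT) = (9.6570 − 9.676) · e^(−0.0588·14/12)
= -0.0190 × 0.933700 = -0.018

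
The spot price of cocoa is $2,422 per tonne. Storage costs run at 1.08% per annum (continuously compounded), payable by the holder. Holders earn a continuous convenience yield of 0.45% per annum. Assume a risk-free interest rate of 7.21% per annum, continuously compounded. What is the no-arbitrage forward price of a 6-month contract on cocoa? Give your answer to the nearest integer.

$2,519 per tonne

Net carry = r + u − y = 0.0721 + 0.0108 − 0.0045 = 0.0784
F = S·e^((r+u−y)T) = 2422 · e^(0.0784 × 6/12) = 2422 · e^0.039200
= 2422 × 1.039978 = $2,519 per tonne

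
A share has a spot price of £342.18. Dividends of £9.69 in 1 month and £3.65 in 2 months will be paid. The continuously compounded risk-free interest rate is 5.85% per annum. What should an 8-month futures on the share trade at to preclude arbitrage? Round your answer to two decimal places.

PV(dividends) I = 9.69·e^(−0.0585·1/12) + 3.65·e^(−0.0585·2/12)
I = 9.6429 + 3.6146 = 13.2575
F = (S − I)·e^(rT) = (342.18 − 13.2575) · e^(0.0585·8/12)
= 328.9225 · e^0.039000 = 328.9225 × 1.039770 = £342.00

£342.00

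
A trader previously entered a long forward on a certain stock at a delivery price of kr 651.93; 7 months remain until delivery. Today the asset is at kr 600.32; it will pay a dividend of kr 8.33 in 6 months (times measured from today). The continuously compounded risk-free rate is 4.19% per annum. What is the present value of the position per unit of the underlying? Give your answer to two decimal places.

-kr 44.03

PV(remaining dividends) I = 8.33·e^(−0.0419·6/12) = 8.1573
Current forward F = (S − I)·e^(rT) = (600.32 − 8.1573)·e^(0.0419·7/12) = 592.1627 × 1.024743 = 606.8146
Value (long) = (F − K)·e^(−rT) = (606.8146 − 651.93) × 0.975855 = -44.0261
Value = -kr 44.03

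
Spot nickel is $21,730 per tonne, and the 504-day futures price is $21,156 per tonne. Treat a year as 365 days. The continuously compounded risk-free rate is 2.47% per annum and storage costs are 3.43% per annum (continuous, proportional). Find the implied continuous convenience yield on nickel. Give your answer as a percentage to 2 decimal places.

7.84%

F = S·e^((r+u−y)T) ⇒ (r+u−y) = ln(F/S)/T
ln(21156/21730) = -0.026770; /T ⇒ -0.019387
y = r + u − ln(F/S)/T = 0.0247 + 0.0343 + 0.019387 = 0.078387
y = 7.84%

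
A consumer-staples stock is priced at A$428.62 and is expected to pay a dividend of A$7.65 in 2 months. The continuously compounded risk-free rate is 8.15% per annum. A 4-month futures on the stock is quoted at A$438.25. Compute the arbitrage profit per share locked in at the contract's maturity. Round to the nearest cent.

A$5.58 per share

PV(dividends) I = 7.65·e^(−0.0815·2/12) = 7.5468
Fair futures F* = (S − I)·e^(rT) = (428.62 − 7.5468)·e^0.027167 = 421.0732 × 1.027539 = 432.6691
Market A$438.25 > fair 432.6691: forward overpriced → cash-and-carry (borrow at r, buy the stock and collect the dividends, short the forward).
Profit at T = |F_mkt − F*| = |438.25 − 432.6691| = A$5.58 per share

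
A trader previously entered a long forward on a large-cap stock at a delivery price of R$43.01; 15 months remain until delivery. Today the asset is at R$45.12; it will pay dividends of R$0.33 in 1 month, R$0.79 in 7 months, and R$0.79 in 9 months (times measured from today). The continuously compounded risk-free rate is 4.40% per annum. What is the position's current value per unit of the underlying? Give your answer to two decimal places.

R$2.55

PV(remaining dividends) I = 0.33·e^(−0.0440·1/12) + 0.79·e^(−0.0440·7/12) + 0.79·e^(−0.0440·9/12) = 1.8631
Current forward F = (S − I)·e^(rT) = (45.12 − 1.8631)·e^(0.0440·15/12) = 43.2569 × 1.056541 = 45.7027
Value (long) = (F − K)·e^(−rT) = (45.7027 − 43.01) × 0.946485 = 2.5486
Value = R$2.55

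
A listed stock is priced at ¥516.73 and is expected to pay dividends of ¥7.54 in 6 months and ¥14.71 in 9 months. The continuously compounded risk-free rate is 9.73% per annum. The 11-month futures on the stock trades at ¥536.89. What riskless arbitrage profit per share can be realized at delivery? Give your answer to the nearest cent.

¥5.24 per share

PV(dividends) I = 7.54·e^(−0.0973·6/12) + 14.71·e^(−0.0973·9/12) = 20.8567
Fair futures F* = (S − I)·e^(rT) = (516.73 − 20.8567)·e^0.089192 = 495.8733 × 1.093291 = 542.1338
Market ¥536.89 < fair 542.1338: forward underpriced → reverse cash-and-carry (short the stock, invest proceeds at r, pay the dividends, go long the forward).
Profit at T = |F_mkt − F*| = |536.89 − 542.1338| = ¥5.24 per share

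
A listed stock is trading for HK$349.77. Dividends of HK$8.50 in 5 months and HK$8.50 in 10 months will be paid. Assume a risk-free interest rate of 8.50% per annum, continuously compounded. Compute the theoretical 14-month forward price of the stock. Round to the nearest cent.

HK$368.43

PV(dividends) I = 8.50·e^(−0.0850·5/12) + 8.50·e^(−0.0850·10/12)
I = 8.2042 + 7.9187 = 16.1229
F = (S − I)·e^(rT) = (349.77 − 16.1229) · e^(0.0850·14/12)
= 333.6471 · e^0.099167 = 333.6471 × 1.104251 = HK$368.43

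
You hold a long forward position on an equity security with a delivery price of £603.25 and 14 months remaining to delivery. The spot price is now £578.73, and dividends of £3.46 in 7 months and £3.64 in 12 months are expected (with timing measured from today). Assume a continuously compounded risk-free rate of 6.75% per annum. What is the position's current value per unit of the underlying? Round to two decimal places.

PV(remaining dividends) I = 3.46·e^(−0.0675·7/12) + 3.64·e^(−0.0675·12/12) = 6.7288
Current forward F = (S − I)·e^(rT) = (578.73 − 6.7288)·e^(0.0675·14/12) = 572.0012 × 1.081934 = 618.8675
Value (long) = (F − K)·e^(−rT) = (618.8675 − 603.25) × 0.924271 = 14.4348
Value = £14.43

£14.43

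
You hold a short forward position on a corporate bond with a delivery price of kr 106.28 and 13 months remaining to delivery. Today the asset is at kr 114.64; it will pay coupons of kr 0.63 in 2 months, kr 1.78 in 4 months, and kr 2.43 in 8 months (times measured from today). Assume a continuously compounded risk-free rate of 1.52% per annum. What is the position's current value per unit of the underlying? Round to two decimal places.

PV(remaining coupons) I = 0.63·e^(−0.0152·2/12) + 1.78·e^(−0.0152·4/12) + 2.43·e^(−0.0152·8/12) = 4.8049
Current forward F = (S − I)·e^(rT) = (114.64 − 4.8049)·e^(0.0152·13/12) = 109.8351 × 1.016603 = 111.6587
Value (long) = (F − K)·e^(−rT) = (111.6587 − 106.28) × 0.983668 = 5.2909
Short position value = −(long value) = -kr 5.29

-kr 5.29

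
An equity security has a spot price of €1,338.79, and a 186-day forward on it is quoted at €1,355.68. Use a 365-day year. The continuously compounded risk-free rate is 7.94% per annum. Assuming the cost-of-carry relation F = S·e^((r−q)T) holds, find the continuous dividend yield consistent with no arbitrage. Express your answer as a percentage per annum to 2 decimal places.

From F = S·e^((r−q)T): (r − q) = ln(F/S)/T
ln(1355.68/1338.79) = ln(1.012616) = 0.012537
(r − q) = 0.012537 / (186/365) = 0.024602
q = r − ln(F/S)/T = 0.0794 − 0.024602 = 0.054798
q = 5.48%

5.48%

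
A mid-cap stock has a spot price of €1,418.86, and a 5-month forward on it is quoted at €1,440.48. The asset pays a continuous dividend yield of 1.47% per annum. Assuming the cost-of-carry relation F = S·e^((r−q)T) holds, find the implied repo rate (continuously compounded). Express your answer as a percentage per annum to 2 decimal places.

From F = S·e^((r−q)T): (r − q) = ln(F/S)/T
ln(1440.48/1418.86) = ln(1.015238) = 0.015123
(r − q) = 0.015123 / (5/12) = 0.036295
r = ln(F/S)/T + q = 0.036295 + 0.0147 = 0.050995
r = 5.10%

5.10%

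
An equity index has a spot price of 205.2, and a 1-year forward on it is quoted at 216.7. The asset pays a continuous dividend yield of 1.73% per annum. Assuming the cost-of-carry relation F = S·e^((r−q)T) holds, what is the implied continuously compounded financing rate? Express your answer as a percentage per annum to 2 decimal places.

7.18%

From F = S·e^((r−q)T): (r − q) = ln(F/S)/T
ln(216.7/205.2) = ln(1.056043) = 0.054529
(r − q) = 0.054529 / (1) = 0.054529
r = ln(F/S)/T + q = 0.054529 + 0.0173 = 0.071829
r = 7.18%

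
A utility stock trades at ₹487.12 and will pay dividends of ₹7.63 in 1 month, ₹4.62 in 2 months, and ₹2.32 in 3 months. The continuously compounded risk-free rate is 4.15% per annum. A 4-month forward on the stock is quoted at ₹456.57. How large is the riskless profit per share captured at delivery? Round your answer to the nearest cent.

₹22.65 per share

PV(dividends) I = 7.63·e^(−0.0415·1/12) + 4.62·e^(−0.0415·2/12) + 2.32·e^(−0.0415·3/12) = 14.4879
Fair forward F* = (S − I)·e^(rT) = (487.12 − 14.4879)·e^0.013833 = 472.6321 × 1.013929 = 479.2154
Market ₹456.57 < fair 479.2154: forward underpriced → reverse cash-and-carry (short the stock, invest proceeds at r, pay the dividends, go long the forward).
Profit at T = |F_mkt − F*| = |456.57 − 479.2154| = ₹22.65 per share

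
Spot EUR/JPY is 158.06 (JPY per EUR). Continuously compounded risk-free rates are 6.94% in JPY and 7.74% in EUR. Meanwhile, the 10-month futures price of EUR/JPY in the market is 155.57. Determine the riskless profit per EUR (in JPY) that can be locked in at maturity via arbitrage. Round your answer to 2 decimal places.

1.44 per EUR (in JPY)

Fair futures: F* = S·e^(carry·T), with carry = (r_JPY − r_EUR) = 0.0694 − 0.0774 = -0.0080
F* = 158.06 · e^(-0.0080 × 10/12) = 158.06 · e^-0.006667 = 158.06 × 0.993355 = 157.0097
Market 155.57 < fair 157.0097: forward underpriced → reverse cash-and-carry (short spot, go long the forward).
At maturity, profit = |F_mkt − F*| = |155.57 − 157.0097| = 1.44 per EUR (in JPY)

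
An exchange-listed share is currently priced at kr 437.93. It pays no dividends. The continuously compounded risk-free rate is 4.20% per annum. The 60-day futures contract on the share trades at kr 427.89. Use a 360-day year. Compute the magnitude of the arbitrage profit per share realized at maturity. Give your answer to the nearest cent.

Fair futures: F* = S·e^(carry·T), with carry = r = 0.0420
F* = 437.93 · e^(0.0420 × 60/360) = 437.93 · e^0.007000 = 437.93 × 1.007025 = kr 441.0065
Market kr 427.89 < fair kr 441.0065: forward underpriced → reverse cash-and-carry (short spot, go long the forward).
At maturity, profit = |F_mkt − F*| = |427.89 − 441.0065| = kr 13.12 per share

kr 13.12 per share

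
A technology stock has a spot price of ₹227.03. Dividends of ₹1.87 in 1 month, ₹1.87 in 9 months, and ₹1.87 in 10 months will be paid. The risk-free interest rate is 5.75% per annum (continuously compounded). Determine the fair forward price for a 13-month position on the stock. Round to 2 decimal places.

PV(dividends) I = 1.87·e^(−0.0575·1/12) + 1.87·e^(−0.0575·9/12) + 1.87·e^(−0.0575·10/12)
I = 1.8611 + 1.7911 + 1.7825 = 5.4347
F = (S − I)·e^(rT) = (227.03 − 5.4347) · e^(0.0575·13/12)
= 221.5953 · e^0.062292 = 221.5953 × 1.064273 = ₹235.84

₹235.84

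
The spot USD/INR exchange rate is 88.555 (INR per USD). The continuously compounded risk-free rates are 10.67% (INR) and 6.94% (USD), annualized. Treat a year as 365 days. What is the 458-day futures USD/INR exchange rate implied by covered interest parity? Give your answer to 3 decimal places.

92.798

F = S·e^((r_INR − r_USD)T) = 88.555 · e^((0.1067 − 0.0694) × 458/365)
= 88.555 · e^0.046804 = 88.555 × 1.047917
F = 92.798 INR per USD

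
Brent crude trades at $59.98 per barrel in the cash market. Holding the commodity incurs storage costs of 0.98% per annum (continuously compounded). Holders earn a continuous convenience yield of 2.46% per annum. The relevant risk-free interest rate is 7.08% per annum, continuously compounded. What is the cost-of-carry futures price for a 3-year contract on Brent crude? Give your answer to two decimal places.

$70.95 per barrel

Net carry = r + u − y = 0.0708 + 0.0098 − 0.0246 = 0.0560
F = S·e^((r+u−y)T) = 59.98 · e^(0.0560 × 3) = 59.98 · e^0.168000
= 59.98 × 1.182937 = $70.95 per barrel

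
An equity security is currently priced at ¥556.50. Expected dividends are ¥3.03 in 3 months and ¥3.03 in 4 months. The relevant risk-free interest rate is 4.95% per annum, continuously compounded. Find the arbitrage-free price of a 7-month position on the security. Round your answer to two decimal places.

PV(dividends) I = 3.03·e^(−0.0495·3/12) + 3.03·e^(−0.0495·4/12)
I = 2.9927 + 2.9804 = 5.9731
F = (S − I)·e^(rT) = (556.50 − 5.9731) · e^(0.0495·7/12)
= 550.5269 · e^0.028875 = 550.5269 × 1.029296 = ¥566.66

¥566.66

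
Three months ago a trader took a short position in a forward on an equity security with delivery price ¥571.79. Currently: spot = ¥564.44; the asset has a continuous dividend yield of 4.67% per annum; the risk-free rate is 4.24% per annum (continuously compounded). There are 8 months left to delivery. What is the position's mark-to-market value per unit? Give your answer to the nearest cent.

Current fair forward for the remaining 8 months: F = S·e^((r − q)·T), (r − q) = 0.0424 − 0.0467 = -0.0043
F = 564.44 · e^(-0.0043 × 8/12) = 564.44 × 0.997137 = 562.8240
Value of long forward = (F − K)·e^(−rT) = (562.8240 − 571.79) · e^(−0.0424·8/12)
= -8.9660 × 0.972129 = -8.72
Short position value = −(long value) = ¥8.72

¥8.72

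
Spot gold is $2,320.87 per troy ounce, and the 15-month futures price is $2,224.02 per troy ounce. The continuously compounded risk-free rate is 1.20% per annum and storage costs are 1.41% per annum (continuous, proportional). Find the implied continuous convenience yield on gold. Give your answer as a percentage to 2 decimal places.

6.02%

F = S·e^((r+u−y)T) ⇒ (r+u−y) = ln(F/S)/T
ln(2224.02/2320.87) = -0.042626; /T ⇒ -0.034101
y = r + u − ln(F/S)/T = 0.0120 + 0.0141 + 0.034101 = 0.060201
y = 6.02%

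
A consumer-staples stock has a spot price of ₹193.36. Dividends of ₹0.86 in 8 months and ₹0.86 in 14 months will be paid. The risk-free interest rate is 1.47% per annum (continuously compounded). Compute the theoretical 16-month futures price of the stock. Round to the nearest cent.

PV(dividends) I = 0.86·e^(−0.0147·8/12) + 0.86·e^(−0.0147·14/12)
I = 0.8516 + 0.8454 = 1.6970
F = (S − I)·e^(rT) = (193.36 − 1.6970) · e^(0.0147·16/12)
= 191.6630 · e^0.019600 = 191.6630 × 1.019793 = ₹195.46

₹195.46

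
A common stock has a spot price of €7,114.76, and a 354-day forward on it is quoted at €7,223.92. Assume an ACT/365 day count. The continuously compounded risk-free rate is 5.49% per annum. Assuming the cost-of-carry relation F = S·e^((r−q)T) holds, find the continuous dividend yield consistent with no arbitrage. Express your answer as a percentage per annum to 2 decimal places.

3.92%

From F = S·e^((r−q)T): (r − q) = ln(F/S)/T
ln(7223.92/7114.76) = ln(1.015343) = 0.015226
(r − q) = 0.015226 / (354/365) = 0.015699
q = r − ln(F/S)/T = 0.0549 − 0.015699 = 0.039201
q = 3.92%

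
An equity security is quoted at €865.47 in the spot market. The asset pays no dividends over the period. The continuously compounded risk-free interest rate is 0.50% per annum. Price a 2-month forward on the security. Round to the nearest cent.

F = S·e^(rT) = 865.47 · e^(0.0050 × 2/12)
= 865.47 · e^0.000833 = 865.47 × 1.000833
F = €866.19

€866.19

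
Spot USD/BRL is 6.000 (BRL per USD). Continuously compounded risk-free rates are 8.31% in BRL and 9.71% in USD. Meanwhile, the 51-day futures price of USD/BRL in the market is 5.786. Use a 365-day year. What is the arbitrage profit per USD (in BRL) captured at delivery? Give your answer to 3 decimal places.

0.202 per USD (in BRL)

Fair futures: F* = S·e^(carry·T), with carry = (r_BRL − r_USD) = 0.0831 − 0.0971 = -0.0140
F* = 6.000 · e^(-0.0140 × 51/365) = 6.000 · e^-0.001956 = 6.000 × 0.998046 = 5.9883
Market 5.786 < fair 5.9883: forward underpriced → reverse cash-and-carry (short spot, go long the forward).
At maturity, profit = |F_mkt − F*| = |5.786 − 5.9883| = 0.202 per USD (in BRL)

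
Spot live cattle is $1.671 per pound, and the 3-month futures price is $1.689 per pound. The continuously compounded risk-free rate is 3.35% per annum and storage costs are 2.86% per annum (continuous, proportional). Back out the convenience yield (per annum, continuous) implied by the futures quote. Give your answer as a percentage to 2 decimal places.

F = S·e^((r+u−y)T) ⇒ (r+u−y) = ln(F/S)/T
ln(1.689/1.671) = 0.010714; /T ⇒ 0.042856
y = r + u − ln(F/S)/T = 0.0335 + 0.0286 − 0.042856 = 0.019244
y = 1.92%

1.92%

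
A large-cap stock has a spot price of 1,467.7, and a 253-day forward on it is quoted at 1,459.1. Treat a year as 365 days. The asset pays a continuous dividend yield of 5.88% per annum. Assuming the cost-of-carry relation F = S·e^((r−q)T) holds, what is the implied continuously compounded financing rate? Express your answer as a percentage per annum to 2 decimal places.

From F = S·e^((r−q)T): (r − q) = ln(F/S)/T
ln(1459.1/1467.7) = ln(0.994140) = -0.005877
(r − q) = -0.005877 / (253/365) = -0.008479
r = ln(F/S)/T + q = -0.008479 + 0.0588 = 0.050321
r = 5.03%

5.03%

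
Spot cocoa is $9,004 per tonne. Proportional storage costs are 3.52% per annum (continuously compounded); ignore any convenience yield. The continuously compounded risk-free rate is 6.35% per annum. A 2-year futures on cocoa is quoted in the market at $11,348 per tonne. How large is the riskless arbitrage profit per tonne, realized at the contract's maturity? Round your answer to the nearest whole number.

$379 per tonne

Fair futures: F* = S·e^(carry·T), with carry = (r + u) = 0.0635 + 0.0352 = 0.0987
F* = 9004 · e^(0.0987 × 2) = 9004 · e^0.197400 = 9004 × 1.218231 = $10968.9519
Market $11348 > fair $10968.9519: forward overpriced → cash-and-carry (buy spot, short the forward).
At maturity, profit = |F_mkt − F*| = |11348 − 10968.9519| = $379 per tonne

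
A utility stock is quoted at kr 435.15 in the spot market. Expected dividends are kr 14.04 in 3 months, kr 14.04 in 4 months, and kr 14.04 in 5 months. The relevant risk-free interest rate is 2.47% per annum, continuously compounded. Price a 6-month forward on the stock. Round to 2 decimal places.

kr 398.26

PV(dividends) I = 14.04·e^(−0.0247·3/12) + 14.04·e^(−0.0247·4/12) + 14.04·e^(−0.0247·5/12)
I = 13.9536 + 13.9249 + 13.8962 = 41.7747
F = (S − I)·e^(rT) = (435.15 − 41.7747) · e^(0.0247·6/12)
= 393.3753 · e^0.012350 = 393.3753 × 1.012427 = kr 398.26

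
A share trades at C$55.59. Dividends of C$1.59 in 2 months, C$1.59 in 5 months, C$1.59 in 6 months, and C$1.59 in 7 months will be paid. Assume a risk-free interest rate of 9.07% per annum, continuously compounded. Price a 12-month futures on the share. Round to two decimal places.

PV(dividends) I = 1.59·e^(−0.0907·2/12) + 1.59·e^(−0.0907·5/12) + 1.59·e^(−0.0907·6/12) + 1.59·e^(−0.0907·7/12)
I = 1.5661 + 1.5310 + 1.5195 + 1.5081 = 6.1247
F = (S − I)·e^(rT) = (55.59 − 6.1247) · e^(0.0907·12/12)
= 49.4653 · e^0.090700 = 49.4653 × 1.094940 = C$54.16

C$54.16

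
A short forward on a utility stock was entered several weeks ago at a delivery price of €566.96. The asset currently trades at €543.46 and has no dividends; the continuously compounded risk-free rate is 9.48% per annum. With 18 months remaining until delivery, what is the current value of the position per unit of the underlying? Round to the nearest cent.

Current fair forward for the remaining 18 months: F = S·e^(r·T), r = 0.0948
F = 543.46 · e^(0.0948 × 18/12) = 543.46 × 1.152807 = 626.5045
Value of long forward = (F − K)·e^(−rT) = (626.5045 − 566.96) · e^(−0.0948·18/12)
= 59.5445 × 0.867448 = 51.65
Short position value = −(long value) = -€51.65

-€51.65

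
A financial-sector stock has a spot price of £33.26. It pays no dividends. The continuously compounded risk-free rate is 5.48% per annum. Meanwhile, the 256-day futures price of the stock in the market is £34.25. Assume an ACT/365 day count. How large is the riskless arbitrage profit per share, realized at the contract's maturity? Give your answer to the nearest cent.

Fair futures: F* = S·e^(carry·T), with carry = r = 0.0548
F* = 33.26 · e^(0.0548 × 256/365) = 33.26 · e^0.038435 = 33.26 × 1.039183 = £34.5632
Market £34.25 < fair £34.5632: forward underpriced → reverse cash-and-carry (short spot, go long the forward).
At maturity, profit = |F_mkt − F*| = |34.25 − 34.5632| = £0.31 per share

£0.31 per share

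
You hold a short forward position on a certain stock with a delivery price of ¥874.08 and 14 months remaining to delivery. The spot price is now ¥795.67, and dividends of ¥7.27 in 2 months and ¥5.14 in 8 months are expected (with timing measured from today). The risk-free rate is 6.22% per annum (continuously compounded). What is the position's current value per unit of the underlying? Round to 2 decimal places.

¥29.35

PV(remaining dividends) I = 7.27·e^(−0.0622·2/12) + 5.14·e^(−0.0622·8/12) = 12.1262
Current forward F = (S − I)·e^(rT) = (795.67 − 12.1262)·e^(0.0622·14/12) = 783.5438 × 1.075264 = 842.5164
Value (long) = (F − K)·e^(−rT) = (842.5164 − 874.08) × 0.930004 = -29.3543
Short position value = −(long value) = ¥29.35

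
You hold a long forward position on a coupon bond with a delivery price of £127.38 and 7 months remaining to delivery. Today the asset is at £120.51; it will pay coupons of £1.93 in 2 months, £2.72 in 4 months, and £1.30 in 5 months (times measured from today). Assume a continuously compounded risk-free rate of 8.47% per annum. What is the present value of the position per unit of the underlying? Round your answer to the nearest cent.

-£6.53

PV(remaining coupons) I = 1.93·e^(−0.0847·2/12) + 2.72·e^(−0.0847·4/12) + 1.30·e^(−0.0847·5/12) = 5.8021
Current forward F = (S − I)·e^(rT) = (120.51 − 5.8021)·e^(0.0847·7/12) = 114.7079 × 1.050649 = 120.5177
Value (long) = (F − K)·e^(−rT) = (120.5177 − 127.38) × 0.951792 = -6.5315
Value = -£6.53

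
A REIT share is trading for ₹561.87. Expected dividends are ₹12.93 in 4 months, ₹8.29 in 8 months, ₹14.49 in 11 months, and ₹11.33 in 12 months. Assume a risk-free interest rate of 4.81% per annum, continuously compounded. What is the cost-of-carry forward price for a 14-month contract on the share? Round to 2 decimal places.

₹546.26

PV(dividends) I = 12.93·e^(−0.0481·4/12) + 8.29·e^(−0.0481·8/12) + 14.49·e^(−0.0481·11/12) + 11.33·e^(−0.0481·12/12)
I = 12.7243 + 8.0284 + 13.8650 + 10.7979 = 45.4156
F = (S − I)·e^(rT) = (561.87 − 45.4156) · e^(0.0481·14/12)
= 516.4544 · e^0.056117 = 516.4544 × 1.057721 = ₹546.26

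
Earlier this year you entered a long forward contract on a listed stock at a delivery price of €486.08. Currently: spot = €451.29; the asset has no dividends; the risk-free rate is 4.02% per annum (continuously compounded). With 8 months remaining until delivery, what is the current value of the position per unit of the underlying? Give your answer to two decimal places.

Current fair forward for the remaining 8 months: F = S·e^(r·T), r = 0.0402
F = 451.29 · e^(0.0402 × 8/12) = 451.29 × 1.027162 = 463.5479
Value of long forward = (F − K)·e^(−rT) = (463.5479 − 486.08) · e^(−0.0402·8/12)
= -22.5321 × 0.973556 = -21.94

-€21.94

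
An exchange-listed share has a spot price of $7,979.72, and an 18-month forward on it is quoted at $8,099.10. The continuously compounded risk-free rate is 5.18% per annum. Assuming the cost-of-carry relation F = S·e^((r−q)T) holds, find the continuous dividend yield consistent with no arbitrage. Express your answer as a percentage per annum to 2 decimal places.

From F = S·e^((r−q)T): (r − q) = ln(F/S)/T
ln(8099.10/7979.72) = ln(1.014960) = 0.014849
(r − q) = 0.014849 / (18/12) = 0.009899
q = r − ln(F/S)/T = 0.0518 − 0.009899 = 0.041901
q = 4.19%

4.19%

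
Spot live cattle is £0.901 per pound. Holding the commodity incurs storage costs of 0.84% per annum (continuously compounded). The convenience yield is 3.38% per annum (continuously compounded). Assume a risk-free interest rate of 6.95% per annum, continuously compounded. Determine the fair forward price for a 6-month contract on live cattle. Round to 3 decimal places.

£0.921 per pound

Net carry = r + u − y = 0.0695 + 0.0084 − 0.0338 = 0.0441
F = S·e^((r+u−y)T) = 0.901 · e^(0.0441 × 6/12) = 0.901 · e^0.022050
= 0.901 × 1.022295 = £0.921 per pound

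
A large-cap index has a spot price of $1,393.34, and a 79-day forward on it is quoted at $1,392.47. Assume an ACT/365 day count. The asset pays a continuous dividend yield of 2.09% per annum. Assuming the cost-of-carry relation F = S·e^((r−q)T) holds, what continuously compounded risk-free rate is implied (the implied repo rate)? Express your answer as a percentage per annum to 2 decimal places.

From F = S·e^((r−q)T): (r − q) = ln(F/S)/T
ln(1392.47/1393.34) = ln(0.999376) = -0.000624
(r − q) = -0.000624 / (79/365) = -0.002883
r = ln(F/S)/T + q = -0.002883 + 0.0209 = 0.018017
r = 1.80%

1.80%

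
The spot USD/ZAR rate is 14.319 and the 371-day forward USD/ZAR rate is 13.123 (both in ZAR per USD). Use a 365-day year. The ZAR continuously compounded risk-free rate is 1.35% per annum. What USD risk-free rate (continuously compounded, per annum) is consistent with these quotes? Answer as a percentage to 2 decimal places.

F = S·e^((r_ZAR − r_USD)T) ⇒ r_USD = r_ZAR − ln(F/S)/T
ln(13.123/14.319) = -0.087221; /(371/365) = -0.085810
r_USD = 0.0135 + 0.085810 = 0.099310
r_USD = 9.93%

9.93%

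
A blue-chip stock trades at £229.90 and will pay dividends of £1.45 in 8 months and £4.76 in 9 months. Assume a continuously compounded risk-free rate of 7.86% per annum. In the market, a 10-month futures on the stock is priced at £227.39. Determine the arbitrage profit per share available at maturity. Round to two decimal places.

£11.81 per share

PV(dividends) I = 1.45·e^(−0.0786·8/12) + 4.76·e^(−0.0786·9/12) = 5.8635
Fair futures F* = (S − I)·e^(rT) = (229.90 − 5.8635)·e^0.065500 = 224.0365 × 1.067693 = 239.2022
Market £227.39 < fair 239.2022: forward underpriced → reverse cash-and-carry (short the stock, invest proceeds at r, pay the dividends, go long the forward).
Profit at T = |F_mkt − F*| = |227.39 − 239.2022| = £11.81 per share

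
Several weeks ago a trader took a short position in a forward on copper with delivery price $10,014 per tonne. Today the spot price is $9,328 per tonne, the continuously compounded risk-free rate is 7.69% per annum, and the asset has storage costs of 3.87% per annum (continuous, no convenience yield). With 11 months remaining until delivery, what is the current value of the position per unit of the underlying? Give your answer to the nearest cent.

-$332.45 per tonne

Current fair forward for the remaining 11 months: F = S·e^((r + u)·T), (r + u) = 0.0769 + 0.0387 = 0.1156
F = 9328 · e^(0.1156 × 11/12) = 9328 × 1.11178482 = 10370.7288
Value of long forward = (F − K)·e^(−rT) = (10370.7288 − 10014) · e^(−0.0769·11/12)
= 356.7288 × 0.93193551 = 332.45
Short position value = −(long value) = -$332.45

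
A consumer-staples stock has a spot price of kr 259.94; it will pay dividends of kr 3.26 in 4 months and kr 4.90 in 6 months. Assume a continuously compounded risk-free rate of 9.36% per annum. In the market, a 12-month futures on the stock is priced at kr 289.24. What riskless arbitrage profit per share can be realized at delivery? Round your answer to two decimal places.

PV(dividends) I = 3.26·e^(−0.0936·4/12) + 4.90·e^(−0.0936·6/12) = 7.8358
Fair futures F* = (S − I)·e^(rT) = (259.94 − 7.8358)·e^0.093600 = 252.1042 × 1.098120 = 276.8407
Market kr 289.24 > fair 276.8407: forward overpriced → cash-and-carry (borrow at r, buy the stock and collect the dividends, short the forward).
Profit at T = |F_mkt − F*| = |289.24 − 276.8407| = kr 12.40 per share

kr 12.40 per share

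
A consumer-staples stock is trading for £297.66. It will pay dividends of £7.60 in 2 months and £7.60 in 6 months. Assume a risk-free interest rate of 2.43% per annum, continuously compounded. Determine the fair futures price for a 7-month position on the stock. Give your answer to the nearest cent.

£286.62

PV(dividends) I = 7.60·e^(−0.0243·2/12) + 7.60·e^(−0.0243·6/12)
I = 7.5693 + 7.5082 = 15.0775
F = (S − I)·e^(rT) = (297.66 − 15.0775) · e^(0.0243·7/12)
= 282.5825 · e^0.014175 = 282.5825 × 1.014276 = £286.62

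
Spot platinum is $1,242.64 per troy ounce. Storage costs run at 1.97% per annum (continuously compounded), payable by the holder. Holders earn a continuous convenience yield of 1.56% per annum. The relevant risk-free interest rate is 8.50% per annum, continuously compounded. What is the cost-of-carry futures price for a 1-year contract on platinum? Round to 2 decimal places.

$1,358.44 per troy ounce

Net carry = r + u − y = 0.0850 + 0.0197 − 0.0156 = 0.0891
F = S·e^((r+u−y)T) = 1242.64 · e^(0.0891 × 12/12) = 1242.64 · e^0.08910000
= 1242.64 × 1.09318997 = $1,358.44 per troy ounce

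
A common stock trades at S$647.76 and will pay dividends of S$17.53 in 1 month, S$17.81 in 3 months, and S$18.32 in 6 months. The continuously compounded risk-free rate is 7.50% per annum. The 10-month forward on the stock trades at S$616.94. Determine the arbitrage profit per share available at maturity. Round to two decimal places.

S$16.66 per share

PV(dividends) I = 17.53·e^(−0.0750·1/12) + 17.81·e^(−0.0750·3/12) + 18.32·e^(−0.0750·6/12) = 52.5457
Fair forward F* = (S − I)·e^(rT) = (647.76 − 52.5457)·e^0.062500 = 595.2143 × 1.064494 = 633.6021
Market S$616.94 < fair 633.6021: forward underpriced → reverse cash-and-carry (short the stock, invest proceeds at r, pay the dividends, go long the forward).
Profit at T = |F_mkt − F*| = |616.94 − 633.6021| = S$16.66 per share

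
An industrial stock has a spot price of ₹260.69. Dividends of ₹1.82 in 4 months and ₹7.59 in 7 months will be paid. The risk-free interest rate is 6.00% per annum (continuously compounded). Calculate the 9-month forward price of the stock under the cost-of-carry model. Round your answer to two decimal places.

₹263.16

PV(dividends) I = 1.82·e^(−0.0600·4/12) + 7.59·e^(−0.0600·7/12)
I = 1.7840 + 7.3289 = 9.1129
F = (S − I)·e^(rT) = (260.69 − 9.1129) · e^(0.0600·9/12)
= 251.5771 · e^0.045000 = 251.5771 × 1.046028 = ₹263.16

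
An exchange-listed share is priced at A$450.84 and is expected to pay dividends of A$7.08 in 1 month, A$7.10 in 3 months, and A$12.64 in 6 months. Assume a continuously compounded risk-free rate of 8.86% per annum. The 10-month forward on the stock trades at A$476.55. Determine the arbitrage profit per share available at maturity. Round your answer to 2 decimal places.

A$19.23 per share

PV(dividends) I = 7.08·e^(−0.0886·1/12) + 7.10·e^(−0.0886·3/12) + 12.64·e^(−0.0886·6/12) = 26.0647
Fair forward F* = (S − I)·e^(rT) = (450.84 − 26.0647)·e^0.073833 = 424.7753 × 1.076627 = 457.3246
Market A$476.55 > fair 457.3246: forward overpriced → cash-and-carry (borrow at r, buy the stock and collect the dividends, short the forward).
Profit at T = |F_mkt − F*| = |476.55 − 457.3246| = A$19.23 per share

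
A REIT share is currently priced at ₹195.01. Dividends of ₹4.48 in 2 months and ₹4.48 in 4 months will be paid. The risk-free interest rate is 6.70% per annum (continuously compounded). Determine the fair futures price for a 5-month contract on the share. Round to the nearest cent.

PV(dividends) I = 4.48·e^(−0.0670·2/12) + 4.48·e^(−0.0670·4/12)
I = 4.4303 + 4.3811 = 8.8114
F = (S − I)·e^(rT) = (195.01 − 8.8114) · e^(0.0670·5/12)
= 186.1986 · e^0.027917 = 186.1986 × 1.028310 = ₹191.47

₹191.47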